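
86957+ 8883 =95840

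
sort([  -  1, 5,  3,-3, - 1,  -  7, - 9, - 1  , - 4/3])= [ - 9  , - 7, - 3,-4/3,-1, - 1, - 1,  3,  5]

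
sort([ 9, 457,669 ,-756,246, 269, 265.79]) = [ - 756 , 9,246,265.79,269, 457, 669 ]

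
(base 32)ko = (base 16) 298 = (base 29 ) mq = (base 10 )664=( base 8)1230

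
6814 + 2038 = 8852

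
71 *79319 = 5631649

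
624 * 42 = 26208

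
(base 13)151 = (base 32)7b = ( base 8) 353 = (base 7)454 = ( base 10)235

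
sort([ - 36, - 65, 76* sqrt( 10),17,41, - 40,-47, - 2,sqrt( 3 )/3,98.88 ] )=[ - 65,  -  47 , - 40 ,-36 ,-2,sqrt( 3 )/3,17, 41, 98.88,76*sqrt( 10) ] 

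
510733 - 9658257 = -9147524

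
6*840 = 5040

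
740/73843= 740/73843 = 0.01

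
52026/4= 26013/2 = 13006.50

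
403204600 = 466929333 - 63724733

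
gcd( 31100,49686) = 2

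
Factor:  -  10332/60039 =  - 2^2*41^1*953^(-1) = -  164/953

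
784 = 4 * 196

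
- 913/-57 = 913/57 = 16.02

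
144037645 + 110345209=254382854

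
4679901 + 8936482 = 13616383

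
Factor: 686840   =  2^3*5^1*7^1*11^1*223^1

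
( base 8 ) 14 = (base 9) 13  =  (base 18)c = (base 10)12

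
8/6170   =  4/3085 = 0.00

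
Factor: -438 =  -2^1*3^1*73^1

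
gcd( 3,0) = 3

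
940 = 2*470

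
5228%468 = 80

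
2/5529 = 2/5529= 0.00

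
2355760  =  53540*44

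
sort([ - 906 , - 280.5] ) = [ -906,-280.5]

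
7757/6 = 1292+5/6 = 1292.83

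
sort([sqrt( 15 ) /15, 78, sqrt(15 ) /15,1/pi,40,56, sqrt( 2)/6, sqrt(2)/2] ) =[ sqrt (2 )/6,sqrt( 15)/15,sqrt(15)/15,1/pi,sqrt( 2)/2, 40,56,78]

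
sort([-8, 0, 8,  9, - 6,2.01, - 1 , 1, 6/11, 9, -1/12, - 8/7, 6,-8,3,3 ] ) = [ - 8,  -  8, - 6, - 8/7, - 1, - 1/12, 0, 6/11, 1,2.01, 3,  3, 6, 8,9,9 ] 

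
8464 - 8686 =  - 222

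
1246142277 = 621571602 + 624570675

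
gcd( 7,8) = 1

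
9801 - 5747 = 4054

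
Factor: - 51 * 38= - 1938 = - 2^1*3^1*17^1*19^1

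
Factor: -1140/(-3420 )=3^( - 1 ) = 1/3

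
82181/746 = 82181/746 = 110.16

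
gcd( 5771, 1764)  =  1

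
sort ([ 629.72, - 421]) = [ - 421,  629.72] 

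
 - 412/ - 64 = 6 + 7/16 = 6.44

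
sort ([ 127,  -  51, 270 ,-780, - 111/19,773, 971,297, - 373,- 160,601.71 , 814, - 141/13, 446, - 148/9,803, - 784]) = [ - 784 , - 780,  -  373, - 160, - 51,- 148/9, - 141/13, - 111/19,  127,  270, 297 , 446,601.71,773,803,814,971]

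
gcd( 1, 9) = 1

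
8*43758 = 350064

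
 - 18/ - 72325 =18/72325 = 0.00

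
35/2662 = 35/2662=0.01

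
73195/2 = 73195/2=36597.50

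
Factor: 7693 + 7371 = 2^3 * 7^1*269^1 = 15064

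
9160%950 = 610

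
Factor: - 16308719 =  - 7^2*167^1*1993^1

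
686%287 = 112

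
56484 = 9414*6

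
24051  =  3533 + 20518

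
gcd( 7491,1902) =3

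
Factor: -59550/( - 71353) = 2^1*3^1*5^2*397^1*71353^( - 1) 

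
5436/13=418 + 2/13 = 418.15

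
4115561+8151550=12267111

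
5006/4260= 1+373/2130 = 1.18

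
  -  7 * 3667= -25669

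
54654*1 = 54654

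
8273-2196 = 6077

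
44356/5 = 44356/5 = 8871.20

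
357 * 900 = 321300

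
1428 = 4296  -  2868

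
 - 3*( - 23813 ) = 71439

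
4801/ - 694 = -7 + 57/694 = - 6.92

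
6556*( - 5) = - 32780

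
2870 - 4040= - 1170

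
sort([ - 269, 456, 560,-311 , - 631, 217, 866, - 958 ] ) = [-958, - 631,- 311, - 269,217,456,560,  866 ] 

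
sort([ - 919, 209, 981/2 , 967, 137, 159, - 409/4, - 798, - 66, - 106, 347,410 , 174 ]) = [ - 919 , - 798, - 106, - 409/4, - 66,137 , 159, 174, 209, 347, 410, 981/2, 967 ]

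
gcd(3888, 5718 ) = 6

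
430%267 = 163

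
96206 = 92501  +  3705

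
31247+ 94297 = 125544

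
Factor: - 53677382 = - 2^1*11^1*2439881^1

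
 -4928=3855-8783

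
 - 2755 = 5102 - 7857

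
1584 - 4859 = -3275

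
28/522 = 14/261  =  0.05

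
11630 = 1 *11630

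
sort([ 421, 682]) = [ 421, 682] 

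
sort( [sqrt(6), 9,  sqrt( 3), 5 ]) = [sqrt(3),sqrt(6 ),  5,  9] 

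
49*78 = 3822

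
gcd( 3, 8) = 1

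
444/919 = 444/919 = 0.48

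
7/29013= 7/29013 = 0.00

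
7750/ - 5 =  - 1550+0/1 = - 1550.00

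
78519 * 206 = 16174914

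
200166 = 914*219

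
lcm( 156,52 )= 156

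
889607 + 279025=1168632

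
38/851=38/851 = 0.04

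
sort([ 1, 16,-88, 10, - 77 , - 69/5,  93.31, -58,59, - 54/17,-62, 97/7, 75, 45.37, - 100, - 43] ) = [ - 100, - 88, - 77, - 62,- 58, - 43, - 69/5 ,-54/17, 1, 10,97/7, 16, 45.37,59,75, 93.31]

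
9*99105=891945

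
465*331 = 153915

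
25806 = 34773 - 8967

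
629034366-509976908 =119057458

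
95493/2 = 47746 + 1/2 = 47746.50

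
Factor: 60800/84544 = 950/1321 = 2^1*5^2*19^1*1321^( - 1 )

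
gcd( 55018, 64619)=1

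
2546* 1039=2645294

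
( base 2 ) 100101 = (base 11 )34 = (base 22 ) 1f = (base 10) 37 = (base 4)211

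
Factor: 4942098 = 2^1*3^2*7^1*61^1*643^1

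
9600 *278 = 2668800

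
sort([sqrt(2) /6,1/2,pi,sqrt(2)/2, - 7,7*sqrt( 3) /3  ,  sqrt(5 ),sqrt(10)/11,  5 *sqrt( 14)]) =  [-7,  sqrt( 2 )/6,sqrt(10)/11, 1/2,  sqrt(2)/2, sqrt(5 ),  pi,7*sqrt(3 )/3,5*sqrt ( 14)] 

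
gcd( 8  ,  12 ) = 4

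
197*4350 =856950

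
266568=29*9192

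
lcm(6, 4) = 12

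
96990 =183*530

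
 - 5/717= -5/717 = - 0.01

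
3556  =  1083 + 2473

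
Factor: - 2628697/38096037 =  - 3^( - 2)*7^ ( - 1 ) *604699^( - 1)*2628697^1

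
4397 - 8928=-4531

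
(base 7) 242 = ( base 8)200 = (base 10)128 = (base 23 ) 5d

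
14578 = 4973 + 9605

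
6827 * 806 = 5502562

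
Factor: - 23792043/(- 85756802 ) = 2^ ( - 1)*3^1*11^1 *720971^1*42878401^( - 1 ) 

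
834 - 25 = 809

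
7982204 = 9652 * 827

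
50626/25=50626/25= 2025.04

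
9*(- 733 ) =-6597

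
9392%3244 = 2904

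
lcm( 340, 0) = 0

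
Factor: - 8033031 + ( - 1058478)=-9091509 = -3^1*  7^2 * 23^1*2689^1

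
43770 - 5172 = 38598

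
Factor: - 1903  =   -11^1*173^1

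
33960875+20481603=54442478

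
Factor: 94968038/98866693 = 2^1*11^1*71^1*163^1*373^1 * 98866693^( - 1) 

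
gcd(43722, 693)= 63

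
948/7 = 948/7= 135.43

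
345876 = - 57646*( - 6)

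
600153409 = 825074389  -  224920980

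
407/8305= 37/755= 0.05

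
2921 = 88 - - 2833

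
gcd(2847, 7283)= 1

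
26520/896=3315/112=29.60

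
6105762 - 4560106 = 1545656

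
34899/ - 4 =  - 8725+1/4 = - 8724.75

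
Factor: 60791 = 31^1 * 37^1*53^1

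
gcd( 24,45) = 3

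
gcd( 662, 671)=1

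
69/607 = 69/607 = 0.11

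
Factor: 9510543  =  3^2*7^1*150961^1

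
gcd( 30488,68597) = 1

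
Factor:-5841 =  - 3^2*11^1*59^1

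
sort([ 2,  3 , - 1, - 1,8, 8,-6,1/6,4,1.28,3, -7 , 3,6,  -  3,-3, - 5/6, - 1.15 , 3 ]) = [ - 7, - 6 , - 3, - 3, - 1.15 , - 1,  -  1, - 5/6,1/6,1.28,  2,3 , 3, 3 , 3 , 4, 6,8, 8 ] 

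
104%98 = 6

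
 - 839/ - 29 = 28 + 27/29 = 28.93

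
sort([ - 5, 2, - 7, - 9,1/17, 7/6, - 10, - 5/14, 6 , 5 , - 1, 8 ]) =[ - 10 , - 9, - 7,-5, - 1, - 5/14,1/17,7/6, 2,5,6, 8]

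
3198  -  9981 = -6783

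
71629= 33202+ 38427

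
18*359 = 6462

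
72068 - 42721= 29347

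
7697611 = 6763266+934345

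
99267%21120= 14787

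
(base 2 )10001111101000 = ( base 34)7wc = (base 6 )110320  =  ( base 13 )4251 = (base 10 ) 9192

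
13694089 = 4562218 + 9131871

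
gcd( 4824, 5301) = 9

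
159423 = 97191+62232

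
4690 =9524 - 4834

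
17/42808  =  17/42808 = 0.00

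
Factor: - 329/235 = -5^( - 1)*7^1 = -  7/5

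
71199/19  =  71199/19  =  3747.32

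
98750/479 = 98750/479 = 206.16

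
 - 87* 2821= - 245427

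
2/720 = 1/360 = 0.00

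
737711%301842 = 134027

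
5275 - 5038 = 237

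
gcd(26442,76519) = 1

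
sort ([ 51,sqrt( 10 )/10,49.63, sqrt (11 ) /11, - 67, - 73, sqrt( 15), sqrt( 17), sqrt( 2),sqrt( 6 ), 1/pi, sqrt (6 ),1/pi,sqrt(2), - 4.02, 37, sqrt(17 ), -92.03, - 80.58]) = [ - 92.03, - 80.58,-73,-67,- 4.02,sqrt( 11 ) /11,sqrt( 10)/10, 1/pi,  1/pi, sqrt( 2 ) , sqrt(2),  sqrt(6 ),sqrt ( 6 ), sqrt( 15),sqrt(17), sqrt ( 17 ), 37, 49.63, 51]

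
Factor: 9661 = 9661^1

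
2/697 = 2/697 =0.00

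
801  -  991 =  - 190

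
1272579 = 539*2361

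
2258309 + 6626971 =8885280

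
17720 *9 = 159480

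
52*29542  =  1536184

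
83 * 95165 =7898695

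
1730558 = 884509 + 846049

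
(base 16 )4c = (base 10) 76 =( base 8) 114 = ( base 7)136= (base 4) 1030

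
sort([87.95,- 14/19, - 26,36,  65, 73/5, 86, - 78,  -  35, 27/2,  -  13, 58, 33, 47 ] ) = [ -78,-35, - 26, - 13, -14/19, 27/2, 73/5, 33,36, 47,58, 65, 86,87.95 ]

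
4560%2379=2181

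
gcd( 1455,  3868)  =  1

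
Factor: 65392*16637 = 1087926704 = 2^4*61^1*67^1 * 127^1* 131^1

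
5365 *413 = 2215745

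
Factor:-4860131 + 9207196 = 4347065 = 5^1*869413^1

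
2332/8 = 583/2 = 291.50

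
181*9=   1629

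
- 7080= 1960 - 9040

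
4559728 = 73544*62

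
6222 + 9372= 15594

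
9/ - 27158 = -9/27158= - 0.00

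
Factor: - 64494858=-2^1*3^1*10749143^1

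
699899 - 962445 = -262546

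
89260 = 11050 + 78210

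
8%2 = 0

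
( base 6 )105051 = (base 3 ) 110012011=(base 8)21267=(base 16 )22B7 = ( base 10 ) 8887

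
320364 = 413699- 93335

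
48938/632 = 77 + 137/316 = 77.43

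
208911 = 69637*3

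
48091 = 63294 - 15203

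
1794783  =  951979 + 842804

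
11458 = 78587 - 67129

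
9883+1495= 11378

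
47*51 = 2397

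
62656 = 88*712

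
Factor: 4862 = 2^1*11^1*13^1*17^1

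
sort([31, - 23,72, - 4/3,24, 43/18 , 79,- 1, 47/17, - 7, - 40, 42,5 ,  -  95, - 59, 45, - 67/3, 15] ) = [ - 95, - 59, - 40,- 23 , - 67/3, - 7, - 4/3, - 1, 43/18, 47/17, 5, 15, 24, 31, 42,45, 72, 79]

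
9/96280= 9/96280 = 0.00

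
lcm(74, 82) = 3034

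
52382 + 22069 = 74451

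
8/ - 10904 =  - 1/1363  =  - 0.00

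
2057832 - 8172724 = - 6114892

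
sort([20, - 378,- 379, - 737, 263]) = [ - 737, - 379,- 378, 20,263]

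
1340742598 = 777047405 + 563695193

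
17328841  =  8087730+9241111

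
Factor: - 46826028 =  - 2^2*3^2*349^1*3727^1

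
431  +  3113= 3544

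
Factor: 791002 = 2^1 * 67^1*5903^1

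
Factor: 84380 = 2^2*5^1*4219^1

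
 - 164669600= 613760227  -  778429827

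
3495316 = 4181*836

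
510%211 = 88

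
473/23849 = 473/23849=   0.02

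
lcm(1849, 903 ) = 38829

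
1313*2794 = 3668522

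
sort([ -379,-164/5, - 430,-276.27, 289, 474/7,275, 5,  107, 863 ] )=[ - 430, - 379, - 276.27,  -  164/5,  5, 474/7, 107, 275,289, 863]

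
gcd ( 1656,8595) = 9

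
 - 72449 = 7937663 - 8010112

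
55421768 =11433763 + 43988005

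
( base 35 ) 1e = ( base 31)1i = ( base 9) 54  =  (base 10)49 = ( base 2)110001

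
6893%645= 443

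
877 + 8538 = 9415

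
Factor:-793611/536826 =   -  819/554=-2^( - 1)*3^2 * 7^1*13^1*277^( - 1) 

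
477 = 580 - 103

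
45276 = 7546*6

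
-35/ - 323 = 35/323 = 0.11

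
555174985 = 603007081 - 47832096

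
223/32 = 223/32 = 6.97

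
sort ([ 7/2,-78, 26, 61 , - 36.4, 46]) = [ - 78, - 36.4, 7/2,26, 46,61]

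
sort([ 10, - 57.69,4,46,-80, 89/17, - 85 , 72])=[ - 85, - 80, - 57.69 , 4,89/17,10,46,72] 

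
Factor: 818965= 5^1* 7^1 *23399^1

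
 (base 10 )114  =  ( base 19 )60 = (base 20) 5E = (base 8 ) 162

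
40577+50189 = 90766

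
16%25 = 16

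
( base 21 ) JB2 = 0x21a4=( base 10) 8612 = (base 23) g6a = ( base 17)1CDA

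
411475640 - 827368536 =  - 415892896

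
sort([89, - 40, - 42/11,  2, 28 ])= [ - 40, - 42/11 , 2,28, 89]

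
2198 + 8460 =10658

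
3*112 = 336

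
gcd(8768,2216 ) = 8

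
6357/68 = 93 + 33/68 = 93.49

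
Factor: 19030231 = 11^1*61^1*79^1*359^1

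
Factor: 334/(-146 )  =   - 73^(-1 )*167^1 = -167/73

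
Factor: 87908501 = 87908501^1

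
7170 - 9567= - 2397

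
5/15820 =1/3164 = 0.00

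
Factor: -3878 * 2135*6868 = -56863812040 = - 2^3*5^1 * 7^2  *  17^1 * 61^1  *101^1 * 277^1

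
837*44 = 36828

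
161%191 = 161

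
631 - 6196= - 5565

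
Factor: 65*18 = 1170 = 2^1 *3^2*5^1* 13^1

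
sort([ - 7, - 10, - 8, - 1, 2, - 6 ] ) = [ - 10, - 8, - 7, - 6, - 1, 2]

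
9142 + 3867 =13009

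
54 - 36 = 18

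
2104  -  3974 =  - 1870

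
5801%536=441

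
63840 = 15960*4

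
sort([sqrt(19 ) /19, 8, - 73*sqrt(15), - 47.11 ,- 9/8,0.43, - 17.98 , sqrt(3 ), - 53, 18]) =[ - 73*sqrt (15 ), - 53 , - 47.11,-17.98, - 9/8 , sqrt( 19 )/19,  0.43,sqrt(3 ),  8,  18]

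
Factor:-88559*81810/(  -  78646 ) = 3^4*5^1*19^1 * 59^1*79^1 * 101^1*39323^( - 1) =3622505895/39323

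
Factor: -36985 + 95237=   58252 = 2^2*14563^1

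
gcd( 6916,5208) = 28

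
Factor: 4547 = 4547^1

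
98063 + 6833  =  104896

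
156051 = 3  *52017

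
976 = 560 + 416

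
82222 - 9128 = 73094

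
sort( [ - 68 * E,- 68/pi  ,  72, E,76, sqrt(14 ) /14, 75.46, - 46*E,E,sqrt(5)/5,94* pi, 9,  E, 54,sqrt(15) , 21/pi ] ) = [ - 68* E ,  -  46*E, - 68/pi, sqrt(14)/14, sqrt(5)/5, E, E , E,sqrt ( 15),  21/pi, 9, 54,72,75.46,76, 94 * pi]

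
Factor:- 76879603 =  - 157^1 * 489679^1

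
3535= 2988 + 547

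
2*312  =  624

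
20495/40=512 + 3/8 =512.38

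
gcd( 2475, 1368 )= 9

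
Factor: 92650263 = 3^1*30883421^1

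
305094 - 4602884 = -4297790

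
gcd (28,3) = 1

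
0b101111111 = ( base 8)577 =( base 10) 383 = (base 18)135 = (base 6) 1435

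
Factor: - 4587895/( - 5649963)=3^( - 1)*5^1*11^(-1)*13^1 * 313^( - 1)*547^( - 1 )*70583^1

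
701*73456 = 51492656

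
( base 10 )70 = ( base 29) 2c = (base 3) 2121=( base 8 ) 106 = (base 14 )50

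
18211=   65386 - 47175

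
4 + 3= 7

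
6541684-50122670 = - 43580986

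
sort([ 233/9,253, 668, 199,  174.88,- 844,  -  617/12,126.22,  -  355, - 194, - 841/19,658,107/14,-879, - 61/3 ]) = [ - 879, - 844,-355, - 194, -617/12, - 841/19, - 61/3,107/14,233/9,126.22,174.88,199,253,658,668]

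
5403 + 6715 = 12118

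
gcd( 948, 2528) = 316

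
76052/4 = 19013 = 19013.00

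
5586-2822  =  2764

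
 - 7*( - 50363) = 352541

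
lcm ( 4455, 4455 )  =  4455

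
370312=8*46289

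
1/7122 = 1/7122 = 0.00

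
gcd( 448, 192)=64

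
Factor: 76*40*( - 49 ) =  - 2^5*5^1* 7^2*19^1  =  - 148960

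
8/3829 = 8/3829 = 0.00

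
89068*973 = 86663164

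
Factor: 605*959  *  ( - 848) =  - 492005360= - 2^4*5^1*  7^1*11^2* 53^1 * 137^1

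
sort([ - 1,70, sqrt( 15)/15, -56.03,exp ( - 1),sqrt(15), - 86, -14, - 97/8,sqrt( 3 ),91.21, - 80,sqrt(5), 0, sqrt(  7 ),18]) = [-86, - 80, - 56.03, - 14, - 97/8, - 1, 0, sqrt ( 15)/15, exp(-1), sqrt( 3 ) , sqrt( 5 ) , sqrt(7 ) , sqrt ( 15),18,70, 91.21 ] 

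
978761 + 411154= 1389915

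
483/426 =161/142  =  1.13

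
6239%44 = 35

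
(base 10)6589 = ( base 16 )19BD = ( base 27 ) 911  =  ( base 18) 1261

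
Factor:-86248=-2^3*10781^1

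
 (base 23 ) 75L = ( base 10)3839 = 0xeff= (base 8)7377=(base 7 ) 14123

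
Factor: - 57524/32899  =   - 292/167 = - 2^2*73^1*167^( - 1) 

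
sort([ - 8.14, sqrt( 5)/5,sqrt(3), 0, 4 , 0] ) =[ -8.14,0, 0 , sqrt(5)/5,sqrt(3 ),4]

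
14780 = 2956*5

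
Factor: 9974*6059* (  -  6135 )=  - 370753178910 = - 2^1*3^1 * 5^1*73^1*83^1*409^1*4987^1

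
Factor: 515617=509^1 * 1013^1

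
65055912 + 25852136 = 90908048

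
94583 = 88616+5967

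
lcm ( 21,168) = 168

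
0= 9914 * 0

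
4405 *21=92505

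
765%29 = 11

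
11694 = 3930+7764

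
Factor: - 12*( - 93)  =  1116 = 2^2*3^2*31^1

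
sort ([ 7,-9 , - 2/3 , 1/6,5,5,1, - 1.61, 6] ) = [- 9, - 1.61,-2/3, 1/6, 1,5,5,6,7]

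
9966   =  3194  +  6772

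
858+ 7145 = 8003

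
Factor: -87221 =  - 87221^1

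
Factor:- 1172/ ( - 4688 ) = 2^(  -  2) = 1/4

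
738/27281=738/27281 = 0.03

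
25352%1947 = 41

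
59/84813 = 59/84813 = 0.00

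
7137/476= 14 + 473/476 = 14.99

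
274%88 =10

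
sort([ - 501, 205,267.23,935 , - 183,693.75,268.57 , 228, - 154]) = [-501, - 183,- 154, 205, 228, 267.23,268.57,693.75, 935 ]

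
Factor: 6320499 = 3^1 * 2106833^1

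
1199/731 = 1  +  468/731 = 1.64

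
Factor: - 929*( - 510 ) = 2^1*3^1 * 5^1*17^1*929^1 = 473790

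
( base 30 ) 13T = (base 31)11R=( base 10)1019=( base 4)33323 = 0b1111111011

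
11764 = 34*346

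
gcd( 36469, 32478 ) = 1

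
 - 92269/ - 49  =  1883  +  2/49=1883.04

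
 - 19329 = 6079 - 25408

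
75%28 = 19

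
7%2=1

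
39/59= 39/59 = 0.66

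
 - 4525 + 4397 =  - 128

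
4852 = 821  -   - 4031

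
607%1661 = 607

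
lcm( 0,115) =0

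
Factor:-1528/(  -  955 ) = 8/5 = 2^3*5^( - 1) 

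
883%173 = 18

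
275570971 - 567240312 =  - 291669341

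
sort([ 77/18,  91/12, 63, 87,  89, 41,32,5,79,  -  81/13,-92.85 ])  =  [  -  92.85, -81/13,77/18,5, 91/12, 32, 41 , 63,  79,87,89 ] 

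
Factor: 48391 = 7^1*31^1* 223^1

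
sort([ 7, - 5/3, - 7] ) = [ - 7, - 5/3,7] 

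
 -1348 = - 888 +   -  460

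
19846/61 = 19846/61=325.34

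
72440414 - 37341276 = 35099138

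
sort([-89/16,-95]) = [-95, - 89/16 ] 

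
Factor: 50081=61^1* 821^1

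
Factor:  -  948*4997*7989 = - 37845139284 = - 2^2*3^2*19^1*79^1 * 263^1*2663^1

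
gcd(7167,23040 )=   3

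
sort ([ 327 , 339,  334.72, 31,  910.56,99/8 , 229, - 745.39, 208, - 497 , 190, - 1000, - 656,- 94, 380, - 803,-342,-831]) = [-1000, - 831, - 803,-745.39, - 656, - 497, - 342, - 94, 99/8,31, 190, 208, 229, 327, 334.72,339, 380, 910.56 ]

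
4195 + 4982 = 9177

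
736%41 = 39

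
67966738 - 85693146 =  -17726408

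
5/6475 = 1/1295 = 0.00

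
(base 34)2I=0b1010110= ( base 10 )86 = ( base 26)38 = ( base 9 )105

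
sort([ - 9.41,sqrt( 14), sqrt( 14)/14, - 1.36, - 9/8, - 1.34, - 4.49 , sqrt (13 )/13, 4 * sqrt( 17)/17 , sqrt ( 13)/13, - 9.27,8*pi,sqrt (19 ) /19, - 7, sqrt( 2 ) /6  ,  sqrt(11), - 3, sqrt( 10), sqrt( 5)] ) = [-9.41, - 9.27, - 7, - 4.49, -3, - 1.36, - 1.34, - 9/8, sqrt( 19)/19, sqrt(  2 )/6, sqrt( 14 )/14, sqrt( 13)/13, sqrt(13)/13,  4* sqrt( 17 ) /17, sqrt( 5), sqrt(10 ),sqrt( 11 ),sqrt(14 ) , 8 * pi ] 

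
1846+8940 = 10786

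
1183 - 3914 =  - 2731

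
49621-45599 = 4022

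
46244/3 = 15414 + 2/3 = 15414.67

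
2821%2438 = 383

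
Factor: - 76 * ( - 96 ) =7296 = 2^7*3^1*19^1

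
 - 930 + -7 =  - 937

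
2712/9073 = 2712/9073 = 0.30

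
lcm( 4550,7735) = 77350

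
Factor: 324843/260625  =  779/625 =5^( - 4)*19^1*41^1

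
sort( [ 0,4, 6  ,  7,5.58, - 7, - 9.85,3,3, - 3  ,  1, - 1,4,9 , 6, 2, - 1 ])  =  [  -  9.85, - 7, - 3 , - 1,- 1,0,1,  2,3 , 3,4,  4, 5.58,6,6,7, 9]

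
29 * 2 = 58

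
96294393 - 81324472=14969921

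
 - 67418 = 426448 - 493866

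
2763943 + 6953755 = 9717698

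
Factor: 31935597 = 3^1*41^1*259639^1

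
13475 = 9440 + 4035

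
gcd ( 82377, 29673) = 27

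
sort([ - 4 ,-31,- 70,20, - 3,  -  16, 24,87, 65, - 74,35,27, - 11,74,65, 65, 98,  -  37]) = [ - 74, - 70,-37, - 31,-16,-11, - 4, - 3, 20,  24, 27, 35, 65, 65, 65 , 74, 87, 98]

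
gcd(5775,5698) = 77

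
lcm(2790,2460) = 228780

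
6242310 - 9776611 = -3534301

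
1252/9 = 139 + 1/9 = 139.11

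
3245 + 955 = 4200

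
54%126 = 54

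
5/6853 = 5/6853  =  0.00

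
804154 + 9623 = 813777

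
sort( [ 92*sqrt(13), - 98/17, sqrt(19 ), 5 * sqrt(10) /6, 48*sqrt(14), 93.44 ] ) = [ - 98/17 , 5*sqrt(10) /6 , sqrt (19) , 93.44,  48*sqrt(14), 92*sqrt( 13)]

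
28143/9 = 3127 = 3127.00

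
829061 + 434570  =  1263631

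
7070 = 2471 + 4599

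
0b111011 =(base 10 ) 59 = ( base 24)2b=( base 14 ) 43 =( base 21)2h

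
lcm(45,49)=2205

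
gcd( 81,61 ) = 1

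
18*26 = 468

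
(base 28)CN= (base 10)359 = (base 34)AJ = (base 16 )167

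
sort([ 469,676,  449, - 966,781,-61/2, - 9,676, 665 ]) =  [ - 966,-61/2, - 9,  449,469, 665,676, 676,781]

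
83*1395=115785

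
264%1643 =264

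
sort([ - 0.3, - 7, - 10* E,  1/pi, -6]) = [ - 10*E,-7 ,- 6, -0.3 , 1/pi] 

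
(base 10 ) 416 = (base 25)gg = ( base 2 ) 110100000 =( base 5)3131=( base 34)C8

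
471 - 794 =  -323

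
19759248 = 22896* 863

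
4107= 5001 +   -  894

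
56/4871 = 56/4871 = 0.01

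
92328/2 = 46164 = 46164.00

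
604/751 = 604/751 = 0.80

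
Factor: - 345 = -3^1*5^1*23^1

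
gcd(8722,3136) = 98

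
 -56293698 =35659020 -91952718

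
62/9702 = 31/4851= 0.01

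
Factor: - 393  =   - 3^1*131^1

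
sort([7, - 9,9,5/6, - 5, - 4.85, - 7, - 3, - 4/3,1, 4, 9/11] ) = [ - 9, - 7, - 5 ,  -  4.85,-3,-4/3 , 9/11, 5/6, 1, 4, 7,9 ]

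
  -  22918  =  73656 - 96574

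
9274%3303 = 2668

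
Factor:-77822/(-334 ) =233^1 = 233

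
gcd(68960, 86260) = 20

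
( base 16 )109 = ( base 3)100211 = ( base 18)ED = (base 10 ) 265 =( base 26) a5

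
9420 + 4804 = 14224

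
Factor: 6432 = 2^5*3^1*67^1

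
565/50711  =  565/50711 =0.01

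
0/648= 0 = 0.00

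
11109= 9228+1881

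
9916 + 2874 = 12790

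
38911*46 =1789906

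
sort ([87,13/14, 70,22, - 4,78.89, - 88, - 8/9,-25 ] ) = [ - 88,  -  25, - 4, - 8/9,13/14, 22,70,78.89 , 87]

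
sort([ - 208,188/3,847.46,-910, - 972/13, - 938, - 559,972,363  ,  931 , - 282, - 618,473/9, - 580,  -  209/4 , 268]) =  [ - 938, - 910, - 618, - 580 , - 559, - 282 ,  -  208, - 972/13, - 209/4,473/9,188/3,268 , 363, 847.46,  931,  972]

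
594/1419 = 18/43 = 0.42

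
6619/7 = 6619/7 = 945.57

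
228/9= 76/3 = 25.33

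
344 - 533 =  - 189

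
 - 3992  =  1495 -5487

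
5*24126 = 120630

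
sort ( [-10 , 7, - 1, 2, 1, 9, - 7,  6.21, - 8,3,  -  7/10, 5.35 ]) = [ - 10, - 8 ,  -  7, - 1,- 7/10, 1, 2, 3, 5.35,6.21, 7 , 9]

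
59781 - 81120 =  - 21339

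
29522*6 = 177132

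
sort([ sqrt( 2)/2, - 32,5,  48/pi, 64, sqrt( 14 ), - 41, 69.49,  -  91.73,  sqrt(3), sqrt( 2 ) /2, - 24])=[ -91.73 , - 41 ,-32, - 24,sqrt( 2)/2,sqrt(2)/2, sqrt( 3), sqrt(14), 5,48/pi, 64, 69.49]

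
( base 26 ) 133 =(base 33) mv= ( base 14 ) 3C1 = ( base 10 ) 757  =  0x2f5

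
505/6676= 505/6676  =  0.08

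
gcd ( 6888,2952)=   984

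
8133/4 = 2033 + 1/4=   2033.25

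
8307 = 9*923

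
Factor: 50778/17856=2^(-5 )*7^1*13^1= 91/32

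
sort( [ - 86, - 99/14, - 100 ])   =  [ - 100, - 86,-99/14]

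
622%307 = 8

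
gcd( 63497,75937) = 1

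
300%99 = 3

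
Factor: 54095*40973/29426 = 2216434435/29426 = 2^( - 1 )*5^1*31^1*349^1*14713^( - 1)*40973^1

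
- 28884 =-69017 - -40133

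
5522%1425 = 1247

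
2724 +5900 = 8624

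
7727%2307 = 806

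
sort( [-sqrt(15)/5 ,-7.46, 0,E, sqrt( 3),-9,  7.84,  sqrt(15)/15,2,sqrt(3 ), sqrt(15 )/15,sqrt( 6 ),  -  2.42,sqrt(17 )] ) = [ - 9, - 7.46, - 2.42, - sqrt(15)/5,0,sqrt(15 )/15,sqrt(15 ) /15,sqrt(3), sqrt(3 ),2, sqrt( 6), E, sqrt(17 ),7.84]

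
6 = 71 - 65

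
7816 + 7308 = 15124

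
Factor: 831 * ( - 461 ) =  - 383091 = -3^1  *  277^1*461^1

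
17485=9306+8179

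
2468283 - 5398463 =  - 2930180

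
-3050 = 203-3253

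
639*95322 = 60910758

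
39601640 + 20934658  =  60536298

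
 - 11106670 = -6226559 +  - 4880111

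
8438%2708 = 314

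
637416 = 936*681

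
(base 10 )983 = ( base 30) 12N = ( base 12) 69b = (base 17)36E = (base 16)3D7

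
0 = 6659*0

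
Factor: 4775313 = 3^1*79^1*20149^1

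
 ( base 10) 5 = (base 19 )5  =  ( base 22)5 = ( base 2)101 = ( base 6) 5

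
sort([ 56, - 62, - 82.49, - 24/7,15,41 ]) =[ - 82.49,-62 ,-24/7,15,41, 56]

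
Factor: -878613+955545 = 2^2*3^2*2137^1 = 76932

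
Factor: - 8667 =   -  3^4*107^1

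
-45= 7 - 52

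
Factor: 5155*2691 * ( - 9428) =  -  130786205940 = - 2^2 * 3^2*5^1 * 13^1*23^1*1031^1*2357^1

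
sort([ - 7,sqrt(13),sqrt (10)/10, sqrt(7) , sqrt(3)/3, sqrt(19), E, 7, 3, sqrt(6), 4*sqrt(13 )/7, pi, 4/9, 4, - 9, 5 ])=[ - 9, - 7 , sqrt(10)/10,  4/9,sqrt(3) /3, 4*sqrt(13)/7,  sqrt(6 ), sqrt(7),E, 3, pi, sqrt ( 13), 4, sqrt( 19), 5,7 ] 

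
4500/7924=1125/1981 = 0.57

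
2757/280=2757/280 = 9.85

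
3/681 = 1/227 = 0.00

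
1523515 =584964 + 938551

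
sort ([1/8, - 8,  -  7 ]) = [ - 8, -7,1/8] 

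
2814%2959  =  2814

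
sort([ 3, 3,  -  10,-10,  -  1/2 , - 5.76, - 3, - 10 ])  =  [ -10, - 10, - 10,-5.76, - 3 , - 1/2,3,3] 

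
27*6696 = 180792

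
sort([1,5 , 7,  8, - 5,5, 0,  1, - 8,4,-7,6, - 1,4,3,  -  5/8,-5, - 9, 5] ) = [-9, - 8, -7,-5, - 5, - 1 , - 5/8,0, 1,  1, 3, 4 , 4,5,5, 5,  6,7,8 ]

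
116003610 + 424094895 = 540098505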